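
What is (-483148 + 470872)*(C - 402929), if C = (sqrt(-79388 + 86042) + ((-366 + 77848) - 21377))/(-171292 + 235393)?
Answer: 105688567702608/21367 - 4092*sqrt(6654)/21367 ≈ 4.9463e+9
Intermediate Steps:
C = 56105/64101 + sqrt(6654)/64101 (C = (sqrt(6654) + (77482 - 21377))/64101 = (sqrt(6654) + 56105)*(1/64101) = (56105 + sqrt(6654))*(1/64101) = 56105/64101 + sqrt(6654)/64101 ≈ 0.87653)
(-483148 + 470872)*(C - 402929) = (-483148 + 470872)*((56105/64101 + sqrt(6654)/64101) - 402929) = -12276*(-25828095724/64101 + sqrt(6654)/64101) = 105688567702608/21367 - 4092*sqrt(6654)/21367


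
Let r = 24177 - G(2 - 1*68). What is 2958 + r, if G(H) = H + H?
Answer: 27267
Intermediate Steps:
G(H) = 2*H
r = 24309 (r = 24177 - 2*(2 - 1*68) = 24177 - 2*(2 - 68) = 24177 - 2*(-66) = 24177 - 1*(-132) = 24177 + 132 = 24309)
2958 + r = 2958 + 24309 = 27267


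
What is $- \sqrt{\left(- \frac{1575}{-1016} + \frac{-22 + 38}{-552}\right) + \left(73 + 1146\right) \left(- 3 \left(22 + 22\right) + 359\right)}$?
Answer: $- \frac{\sqrt{339983277577170}}{35052} \approx -526.04$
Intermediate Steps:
$- \sqrt{\left(- \frac{1575}{-1016} + \frac{-22 + 38}{-552}\right) + \left(73 + 1146\right) \left(- 3 \left(22 + 22\right) + 359\right)} = - \sqrt{\left(\left(-1575\right) \left(- \frac{1}{1016}\right) + 16 \left(- \frac{1}{552}\right)\right) + 1219 \left(\left(-3\right) 44 + 359\right)} = - \sqrt{\left(\frac{1575}{1016} - \frac{2}{69}\right) + 1219 \left(-132 + 359\right)} = - \sqrt{\frac{106643}{70104} + 1219 \cdot 227} = - \sqrt{\frac{106643}{70104} + 276713} = - \sqrt{\frac{19398794795}{70104}} = - \frac{\sqrt{339983277577170}}{35052}$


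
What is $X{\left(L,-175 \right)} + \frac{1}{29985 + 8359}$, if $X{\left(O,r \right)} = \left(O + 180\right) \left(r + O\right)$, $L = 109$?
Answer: $- \frac{731373455}{38344} \approx -19074.0$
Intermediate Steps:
$X{\left(O,r \right)} = \left(180 + O\right) \left(O + r\right)$
$X{\left(L,-175 \right)} + \frac{1}{29985 + 8359} = \left(109^{2} + 180 \cdot 109 + 180 \left(-175\right) + 109 \left(-175\right)\right) + \frac{1}{29985 + 8359} = \left(11881 + 19620 - 31500 - 19075\right) + \frac{1}{38344} = -19074 + \frac{1}{38344} = - \frac{731373455}{38344}$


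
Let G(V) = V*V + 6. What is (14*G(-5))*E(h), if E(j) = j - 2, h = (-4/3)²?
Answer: -868/9 ≈ -96.444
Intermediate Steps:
G(V) = 6 + V² (G(V) = V² + 6 = 6 + V²)
h = 16/9 (h = (-4*⅓)² = (-4/3)² = 16/9 ≈ 1.7778)
E(j) = -2 + j
(14*G(-5))*E(h) = (14*(6 + (-5)²))*(-2 + 16/9) = (14*(6 + 25))*(-2/9) = (14*31)*(-2/9) = 434*(-2/9) = -868/9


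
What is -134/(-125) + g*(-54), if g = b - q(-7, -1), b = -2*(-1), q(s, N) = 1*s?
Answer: -60616/125 ≈ -484.93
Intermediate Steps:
q(s, N) = s
b = 2
g = 9 (g = 2 - 1*(-7) = 2 + 7 = 9)
-134/(-125) + g*(-54) = -134/(-125) + 9*(-54) = -134*(-1/125) - 486 = 134/125 - 486 = -60616/125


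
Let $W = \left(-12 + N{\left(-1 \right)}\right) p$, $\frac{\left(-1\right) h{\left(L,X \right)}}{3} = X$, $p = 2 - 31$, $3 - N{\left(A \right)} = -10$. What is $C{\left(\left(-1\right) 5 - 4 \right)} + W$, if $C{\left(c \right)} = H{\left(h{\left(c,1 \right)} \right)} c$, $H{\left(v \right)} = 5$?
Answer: $-74$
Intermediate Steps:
$N{\left(A \right)} = 13$ ($N{\left(A \right)} = 3 - -10 = 3 + 10 = 13$)
$p = -29$ ($p = 2 - 31 = -29$)
$h{\left(L,X \right)} = - 3 X$
$C{\left(c \right)} = 5 c$
$W = -29$ ($W = \left(-12 + 13\right) \left(-29\right) = 1 \left(-29\right) = -29$)
$C{\left(\left(-1\right) 5 - 4 \right)} + W = 5 \left(\left(-1\right) 5 - 4\right) - 29 = 5 \left(-5 - 4\right) - 29 = 5 \left(-9\right) - 29 = -45 - 29 = -74$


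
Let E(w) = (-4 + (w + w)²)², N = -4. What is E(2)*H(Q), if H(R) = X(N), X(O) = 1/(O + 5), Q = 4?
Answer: 144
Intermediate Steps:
X(O) = 1/(5 + O)
H(R) = 1 (H(R) = 1/(5 - 4) = 1/1 = 1)
E(w) = (-4 + 4*w²)² (E(w) = (-4 + (2*w)²)² = (-4 + 4*w²)²)
E(2)*H(Q) = (16*(-1 + 2²)²)*1 = (16*(-1 + 4)²)*1 = (16*3²)*1 = (16*9)*1 = 144*1 = 144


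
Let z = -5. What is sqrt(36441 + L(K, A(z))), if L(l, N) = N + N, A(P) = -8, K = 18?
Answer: 5*sqrt(1457) ≈ 190.85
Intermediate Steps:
L(l, N) = 2*N
sqrt(36441 + L(K, A(z))) = sqrt(36441 + 2*(-8)) = sqrt(36441 - 16) = sqrt(36425) = 5*sqrt(1457)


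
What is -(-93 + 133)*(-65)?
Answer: 2600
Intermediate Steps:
-(-93 + 133)*(-65) = -40*(-65) = -1*(-2600) = 2600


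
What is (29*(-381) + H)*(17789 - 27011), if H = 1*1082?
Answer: 91915674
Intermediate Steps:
H = 1082
(29*(-381) + H)*(17789 - 27011) = (29*(-381) + 1082)*(17789 - 27011) = (-11049 + 1082)*(-9222) = -9967*(-9222) = 91915674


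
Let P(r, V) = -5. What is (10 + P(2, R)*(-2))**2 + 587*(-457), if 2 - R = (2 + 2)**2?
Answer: -267859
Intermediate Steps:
R = -14 (R = 2 - (2 + 2)**2 = 2 - 1*4**2 = 2 - 1*16 = 2 - 16 = -14)
(10 + P(2, R)*(-2))**2 + 587*(-457) = (10 - 5*(-2))**2 + 587*(-457) = (10 + 10)**2 - 268259 = 20**2 - 268259 = 400 - 268259 = -267859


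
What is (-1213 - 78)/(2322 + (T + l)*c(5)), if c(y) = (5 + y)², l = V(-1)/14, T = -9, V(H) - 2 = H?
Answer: -9037/10004 ≈ -0.90334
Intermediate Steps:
V(H) = 2 + H
l = 1/14 (l = (2 - 1)/14 = 1*(1/14) = 1/14 ≈ 0.071429)
(-1213 - 78)/(2322 + (T + l)*c(5)) = (-1213 - 78)/(2322 + (-9 + 1/14)*(5 + 5)²) = -1291/(2322 - 125/14*10²) = -1291/(2322 - 125/14*100) = -1291/(2322 - 6250/7) = -1291/10004/7 = -1291*7/10004 = -9037/10004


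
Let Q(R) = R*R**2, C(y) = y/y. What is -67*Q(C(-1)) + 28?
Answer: -39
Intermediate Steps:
C(y) = 1
Q(R) = R**3
-67*Q(C(-1)) + 28 = -67*1**3 + 28 = -67*1 + 28 = -67 + 28 = -39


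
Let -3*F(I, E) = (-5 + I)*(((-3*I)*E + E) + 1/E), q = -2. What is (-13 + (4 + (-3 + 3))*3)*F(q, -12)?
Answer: 7063/36 ≈ 196.19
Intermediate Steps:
F(I, E) = -(-5 + I)*(E + 1/E - 3*E*I)/3 (F(I, E) = -(-5 + I)*(((-3*I)*E + E) + 1/E)/3 = -(-5 + I)*((-3*E*I + E) + 1/E)/3 = -(-5 + I)*((E - 3*E*I) + 1/E)/3 = -(-5 + I)*(E + 1/E - 3*E*I)/3)
(-13 + (4 + (-3 + 3))*3)*F(q, -12) = (-13 + (4 + (-3 + 3))*3)*((⅓)*(5 - 1*(-2) + (-12)²*(5 - 16*(-2) + 3*(-2)²))/(-12)) = (-13 + (4 + 0)*3)*((⅓)*(-1/12)*(5 + 2 + 144*(5 + 32 + 3*4))) = (-13 + 4*3)*((⅓)*(-1/12)*(5 + 2 + 144*(5 + 32 + 12))) = (-13 + 12)*((⅓)*(-1/12)*(5 + 2 + 144*49)) = -(-1)*(5 + 2 + 7056)/(3*12) = -(-1)*7063/(3*12) = -1*(-7063/36) = 7063/36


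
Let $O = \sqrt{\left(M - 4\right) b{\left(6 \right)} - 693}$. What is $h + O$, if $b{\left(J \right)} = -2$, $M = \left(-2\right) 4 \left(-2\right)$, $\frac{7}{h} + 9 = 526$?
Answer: $\frac{7}{517} + i \sqrt{717} \approx 0.01354 + 26.777 i$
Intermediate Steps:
$h = \frac{7}{517}$ ($h = \frac{7}{-9 + 526} = \frac{7}{517} \approx 0.01354$)
$M = 16$ ($M = \left(-8\right) \left(-2\right) = 16$)
$O = i \sqrt{717}$ ($O = \sqrt{\left(16 - 4\right) \left(-2\right) - 693} = \sqrt{12 \left(-2\right) - 693} = \sqrt{-24 - 693} = \sqrt{-717} = i \sqrt{717} \approx 26.777 i$)
$h + O = \frac{7}{517} + i \sqrt{717}$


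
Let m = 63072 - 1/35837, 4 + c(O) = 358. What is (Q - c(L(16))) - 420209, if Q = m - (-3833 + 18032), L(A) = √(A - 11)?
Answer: -13320254531/35837 ≈ -3.7169e+5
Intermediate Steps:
L(A) = √(-11 + A)
c(O) = 354 (c(O) = -4 + 358 = 354)
m = 2260311263/35837 (m = 63072 - 1*1/35837 = 63072 - 1/35837 = 2260311263/35837 ≈ 63072.)
Q = 1751461700/35837 (Q = 2260311263/35837 - (-3833 + 18032) = 2260311263/35837 - 1*14199 = 2260311263/35837 - 14199 = 1751461700/35837 ≈ 48873.)
(Q - c(L(16))) - 420209 = (1751461700/35837 - 1*354) - 420209 = (1751461700/35837 - 354) - 420209 = 1738775402/35837 - 420209 = -13320254531/35837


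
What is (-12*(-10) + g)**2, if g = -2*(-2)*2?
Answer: 16384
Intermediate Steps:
g = 8 (g = 4*2 = 8)
(-12*(-10) + g)**2 = (-12*(-10) + 8)**2 = (120 + 8)**2 = 128**2 = 16384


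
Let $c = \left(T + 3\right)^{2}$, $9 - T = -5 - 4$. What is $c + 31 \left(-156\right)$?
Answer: $-4395$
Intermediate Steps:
$T = 18$ ($T = 9 - \left(-5 - 4\right) = 9 - -9 = 9 + 9 = 18$)
$c = 441$ ($c = \left(18 + 3\right)^{2} = 21^{2} = 441$)
$c + 31 \left(-156\right) = 441 + 31 \left(-156\right) = 441 - 4836 = -4395$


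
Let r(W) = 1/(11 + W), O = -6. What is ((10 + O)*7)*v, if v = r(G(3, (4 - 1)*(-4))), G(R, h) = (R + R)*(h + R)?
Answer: -28/43 ≈ -0.65116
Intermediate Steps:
G(R, h) = 2*R*(R + h) (G(R, h) = (2*R)*(R + h) = 2*R*(R + h))
v = -1/43 (v = 1/(11 + 2*3*(3 + (4 - 1)*(-4))) = 1/(11 + 2*3*(3 + 3*(-4))) = 1/(11 + 2*3*(3 - 12)) = 1/(11 + 2*3*(-9)) = 1/(11 - 54) = 1/(-43) = -1/43 ≈ -0.023256)
((10 + O)*7)*v = ((10 - 6)*7)*(-1/43) = (4*7)*(-1/43) = 28*(-1/43) = -28/43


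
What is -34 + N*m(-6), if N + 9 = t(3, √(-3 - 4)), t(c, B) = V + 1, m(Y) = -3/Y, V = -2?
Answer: -39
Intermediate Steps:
t(c, B) = -1 (t(c, B) = -2 + 1 = -1)
N = -10 (N = -9 - 1 = -10)
-34 + N*m(-6) = -34 - (-30)/(-6) = -34 - (-30)*(-1)/6 = -34 - 10*½ = -34 - 5 = -39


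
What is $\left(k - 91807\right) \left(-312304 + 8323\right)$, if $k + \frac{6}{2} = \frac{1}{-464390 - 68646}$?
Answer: $\frac{14876232866275941}{533036} \approx 2.7909 \cdot 10^{10}$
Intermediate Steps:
$k = - \frac{1599109}{533036}$ ($k = -3 + \frac{1}{-464390 - 68646} = -3 + \frac{1}{-533036} = -3 - \frac{1}{533036} = - \frac{1599109}{533036} \approx -3.0$)
$\left(k - 91807\right) \left(-312304 + 8323\right) = \left(- \frac{1599109}{533036} - 91807\right) \left(-312304 + 8323\right) = \left(- \frac{48938035161}{533036}\right) \left(-303981\right) = \frac{14876232866275941}{533036}$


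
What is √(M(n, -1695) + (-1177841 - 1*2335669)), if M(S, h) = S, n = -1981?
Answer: I*√3515491 ≈ 1875.0*I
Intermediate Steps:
√(M(n, -1695) + (-1177841 - 1*2335669)) = √(-1981 + (-1177841 - 1*2335669)) = √(-1981 + (-1177841 - 2335669)) = √(-1981 - 3513510) = √(-3515491) = I*√3515491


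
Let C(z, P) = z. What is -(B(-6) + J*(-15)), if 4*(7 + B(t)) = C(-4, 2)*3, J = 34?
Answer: 520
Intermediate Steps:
B(t) = -10 (B(t) = -7 + (-4*3)/4 = -7 + (¼)*(-12) = -7 - 3 = -10)
-(B(-6) + J*(-15)) = -(-10 + 34*(-15)) = -(-10 - 510) = -1*(-520) = 520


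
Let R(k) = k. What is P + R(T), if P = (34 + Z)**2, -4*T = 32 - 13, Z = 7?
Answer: 6705/4 ≈ 1676.3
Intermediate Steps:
T = -19/4 (T = -(32 - 13)/4 = -1/4*19 = -19/4 ≈ -4.7500)
P = 1681 (P = (34 + 7)**2 = 41**2 = 1681)
P + R(T) = 1681 - 19/4 = 6705/4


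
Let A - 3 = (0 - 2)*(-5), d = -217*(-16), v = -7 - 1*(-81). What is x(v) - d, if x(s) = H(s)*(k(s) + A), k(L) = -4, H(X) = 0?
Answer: -3472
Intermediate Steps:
v = 74 (v = -7 + 81 = 74)
d = 3472
A = 13 (A = 3 + (0 - 2)*(-5) = 3 - 2*(-5) = 3 + 10 = 13)
x(s) = 0 (x(s) = 0*(-4 + 13) = 0*9 = 0)
x(v) - d = 0 - 1*3472 = 0 - 3472 = -3472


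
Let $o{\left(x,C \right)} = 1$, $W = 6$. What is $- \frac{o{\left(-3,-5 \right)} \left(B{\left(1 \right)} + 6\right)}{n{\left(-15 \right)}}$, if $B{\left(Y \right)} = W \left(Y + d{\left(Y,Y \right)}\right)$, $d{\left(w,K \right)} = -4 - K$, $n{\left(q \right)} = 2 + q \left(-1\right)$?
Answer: $\frac{18}{17} \approx 1.0588$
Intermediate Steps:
$n{\left(q \right)} = 2 - q$
$B{\left(Y \right)} = -24$ ($B{\left(Y \right)} = 6 \left(Y - \left(4 + Y\right)\right) = 6 \left(-4\right) = -24$)
$- \frac{o{\left(-3,-5 \right)} \left(B{\left(1 \right)} + 6\right)}{n{\left(-15 \right)}} = - \frac{1 \left(-24 + 6\right)}{2 - -15} = - \frac{1 \left(-18\right)}{2 + 15} = - \frac{-18}{17} = \left(-1\right) \left(- \frac{18}{17}\right) = \frac{18}{17}$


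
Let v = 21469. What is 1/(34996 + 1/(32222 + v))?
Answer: 53691/1878970237 ≈ 2.8575e-5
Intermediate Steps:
1/(34996 + 1/(32222 + v)) = 1/(34996 + 1/(32222 + 21469)) = 1/(34996 + 1/53691) = 1/(1878970237/53691) = 53691/1878970237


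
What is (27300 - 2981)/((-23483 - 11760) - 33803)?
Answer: -24319/69046 ≈ -0.35221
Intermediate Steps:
(27300 - 2981)/((-23483 - 11760) - 33803) = 24319/(-35243 - 33803) = 24319/(-69046) = 24319*(-1/69046) = -24319/69046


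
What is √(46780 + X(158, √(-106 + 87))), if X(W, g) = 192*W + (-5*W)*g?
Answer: √(77116 - 790*I*√19) ≈ 277.77 - 6.199*I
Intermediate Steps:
X(W, g) = 192*W - 5*W*g
√(46780 + X(158, √(-106 + 87))) = √(46780 + 158*(192 - 5*√(-106 + 87))) = √(46780 + 158*(192 - 5*I*√19)) = √(46780 + (30336 - 790*I*√19)) = √(77116 - 790*I*√19)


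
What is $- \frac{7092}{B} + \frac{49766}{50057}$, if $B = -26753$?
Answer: $\frac{1686394042}{1339174921} \approx 1.2593$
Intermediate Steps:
$- \frac{7092}{B} + \frac{49766}{50057} = - \frac{7092}{-26753} + \frac{49766}{50057} = \left(-7092\right) \left(- \frac{1}{26753}\right) + 49766 \cdot \frac{1}{50057} = \frac{7092}{26753} + \frac{49766}{50057} = \frac{1686394042}{1339174921}$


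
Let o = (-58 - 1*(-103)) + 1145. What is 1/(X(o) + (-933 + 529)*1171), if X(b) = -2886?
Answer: -1/475970 ≈ -2.1010e-6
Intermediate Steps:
o = 1190 (o = (-58 + 103) + 1145 = 45 + 1145 = 1190)
1/(X(o) + (-933 + 529)*1171) = 1/(-2886 + (-933 + 529)*1171) = 1/(-2886 - 404*1171) = 1/(-2886 - 473084) = 1/(-475970) = -1/475970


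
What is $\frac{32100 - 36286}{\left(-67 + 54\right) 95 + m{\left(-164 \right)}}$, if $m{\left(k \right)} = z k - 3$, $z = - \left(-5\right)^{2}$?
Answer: $- \frac{2093}{1431} \approx -1.4626$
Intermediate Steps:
$z = -25$ ($z = \left(-1\right) 25 = -25$)
$m{\left(k \right)} = -3 - 25 k$ ($m{\left(k \right)} = - 25 k - 3 = -3 - 25 k$)
$\frac{32100 - 36286}{\left(-67 + 54\right) 95 + m{\left(-164 \right)}} = \frac{32100 - 36286}{\left(-67 + 54\right) 95 - -4097} = - \frac{4186}{\left(-13\right) 95 + \left(-3 + 4100\right)} = - \frac{4186}{-1235 + 4097} = - \frac{4186}{2862} = \left(-4186\right) \frac{1}{2862} = - \frac{2093}{1431}$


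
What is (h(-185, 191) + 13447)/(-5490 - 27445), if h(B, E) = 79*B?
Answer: 1168/32935 ≈ 0.035464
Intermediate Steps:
(h(-185, 191) + 13447)/(-5490 - 27445) = (79*(-185) + 13447)/(-5490 - 27445) = (-14615 + 13447)/(-32935) = -1168*(-1/32935) = 1168/32935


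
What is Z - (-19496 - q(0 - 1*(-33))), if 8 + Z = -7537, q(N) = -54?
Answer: 11897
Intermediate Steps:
Z = -7545 (Z = -8 - 7537 = -7545)
Z - (-19496 - q(0 - 1*(-33))) = -7545 - (-19496 - 1*(-54)) = -7545 - (-19496 + 54) = -7545 - 1*(-19442) = -7545 + 19442 = 11897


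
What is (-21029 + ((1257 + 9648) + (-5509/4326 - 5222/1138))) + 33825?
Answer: 8332205641/351642 ≈ 23695.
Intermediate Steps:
(-21029 + ((1257 + 9648) + (-5509/4326 - 5222/1138))) + 33825 = (-21029 + (10905 + (-5509*1/4326 - 5222*1/1138))) + 33825 = (-21029 + (10905 + (-787/618 - 2611/569))) + 33825 = (-21029 + (10905 - 2061401/351642)) + 33825 = (-21029 + 3832594609/351642) + 33825 = -3562085009/351642 + 33825 = 8332205641/351642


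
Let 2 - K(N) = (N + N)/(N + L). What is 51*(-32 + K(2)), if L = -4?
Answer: -1428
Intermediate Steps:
K(N) = 2 - 2*N/(-4 + N) (K(N) = 2 - (N + N)/(N - 4) = 2 - 2*N/(-4 + N))
51*(-32 + K(2)) = 51*(-32 - 8/(-4 + 2)) = 51*(-32 - 8/(-2)) = 51*(-32 - 8*(-½)) = 51*(-32 + 4) = 51*(-28) = -1428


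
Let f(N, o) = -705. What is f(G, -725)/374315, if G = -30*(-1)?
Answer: -141/74863 ≈ -0.0018834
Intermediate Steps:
G = 30
f(G, -725)/374315 = -705/374315 = -705*1/374315 = -141/74863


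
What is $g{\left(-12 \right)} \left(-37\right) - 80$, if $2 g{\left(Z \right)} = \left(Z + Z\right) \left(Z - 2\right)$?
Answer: $-6296$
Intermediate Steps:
$g{\left(Z \right)} = Z \left(-2 + Z\right)$ ($g{\left(Z \right)} = \frac{\left(Z + Z\right) \left(Z - 2\right)}{2} = \frac{2 Z \left(-2 + Z\right)}{2} = Z \left(-2 + Z\right)$)
$g{\left(-12 \right)} \left(-37\right) - 80 = - 12 \left(-2 - 12\right) \left(-37\right) - 80 = \left(-12\right) \left(-14\right) \left(-37\right) - 80 = 168 \left(-37\right) - 80 = -6216 - 80 = -6296$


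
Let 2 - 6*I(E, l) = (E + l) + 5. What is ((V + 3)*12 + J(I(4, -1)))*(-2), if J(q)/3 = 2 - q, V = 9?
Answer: -306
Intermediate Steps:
I(E, l) = -½ - E/6 - l/6 (I(E, l) = ⅓ - ((E + l) + 5)/6 = ⅓ - (5 + E + l)/6 = ⅓ + (-⅚ - E/6 - l/6) = -½ - E/6 - l/6)
J(q) = 6 - 3*q (J(q) = 3*(2 - q) = 6 - 3*q)
((V + 3)*12 + J(I(4, -1)))*(-2) = ((9 + 3)*12 + (6 - 3*(-½ - ⅙*4 - ⅙*(-1))))*(-2) = (12*12 + (6 - 3*(-½ - ⅔ + ⅙)))*(-2) = (144 + (6 - 3*(-1)))*(-2) = (144 + (6 + 3))*(-2) = (144 + 9)*(-2) = 153*(-2) = -306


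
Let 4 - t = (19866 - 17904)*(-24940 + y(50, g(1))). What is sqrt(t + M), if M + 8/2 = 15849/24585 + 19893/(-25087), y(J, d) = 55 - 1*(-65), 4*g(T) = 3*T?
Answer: sqrt(2058240664755421130094990)/205587965 ≈ 6978.3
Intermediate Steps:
g(T) = 3*T/4 (g(T) = (3*T)/4 = 3*T/4)
y(J, d) = 120 (y(J, d) = 55 + 65 = 120)
M = -852840374/205587965 (M = -4 + (15849/24585 + 19893/(-25087)) = -4 + (15849*(1/24585) + 19893*(-1/25087)) = -4 + (5283/8195 - 19893/25087) = -4 - 30488514/205587965 = -852840374/205587965 ≈ -4.1483)
t = 48696844 (t = 4 - (19866 - 17904)*(-24940 + 120) = 4 - 1962*(-24820) = 4 - 1*(-48696840) = 4 + 48696840 = 48696844)
sqrt(t + M) = sqrt(48696844 - 852840374/205587965) = sqrt(10011484207042086/205587965) = sqrt(2058240664755421130094990)/205587965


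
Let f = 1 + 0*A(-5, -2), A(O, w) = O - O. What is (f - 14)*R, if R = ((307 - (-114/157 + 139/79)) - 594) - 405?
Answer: 111744009/12403 ≈ 9009.4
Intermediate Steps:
A(O, w) = 0
f = 1 (f = 1 + 0*0 = 1 + 0 = 1)
R = -8595693/12403 (R = ((307 - (-114*1/157 + 139*(1/79))) - 594) - 405 = ((307 - (-114/157 + 139/79)) - 594) - 405 = ((307 - 1*12817/12403) - 594) - 405 = ((307 - 12817/12403) - 594) - 405 = (3794904/12403 - 594) - 405 = -3572478/12403 - 405 = -8595693/12403 ≈ -693.03)
(f - 14)*R = (1 - 14)*(-8595693/12403) = -13*(-8595693/12403) = 111744009/12403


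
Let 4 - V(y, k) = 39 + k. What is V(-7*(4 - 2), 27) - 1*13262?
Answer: -13324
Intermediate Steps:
V(y, k) = -35 - k (V(y, k) = 4 - (39 + k) = 4 + (-39 - k) = -35 - k)
V(-7*(4 - 2), 27) - 1*13262 = (-35 - 1*27) - 1*13262 = (-35 - 27) - 13262 = -62 - 13262 = -13324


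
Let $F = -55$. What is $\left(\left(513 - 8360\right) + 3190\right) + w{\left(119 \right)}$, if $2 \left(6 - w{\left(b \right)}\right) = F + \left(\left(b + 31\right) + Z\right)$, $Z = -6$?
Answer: $- \frac{9391}{2} \approx -4695.5$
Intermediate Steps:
$w{\left(b \right)} = 21 - \frac{b}{2}$ ($w{\left(b \right)} = 6 - \frac{-55 + \left(\left(b + 31\right) - 6\right)}{2} = 6 - \frac{-55 + \left(\left(31 + b\right) - 6\right)}{2} = 6 - \frac{-55 + \left(25 + b\right)}{2} = 6 - \frac{-30 + b}{2} = 6 - \left(-15 + \frac{b}{2}\right) = 21 - \frac{b}{2}$)
$\left(\left(513 - 8360\right) + 3190\right) + w{\left(119 \right)} = \left(\left(513 - 8360\right) + 3190\right) + \left(21 - \frac{119}{2}\right) = \left(-7847 + 3190\right) + \left(21 - \frac{119}{2}\right) = -4657 - \frac{77}{2} = - \frac{9391}{2}$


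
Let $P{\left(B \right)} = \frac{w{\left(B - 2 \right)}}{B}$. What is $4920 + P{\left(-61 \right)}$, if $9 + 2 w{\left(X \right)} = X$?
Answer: $\frac{300156}{61} \approx 4920.6$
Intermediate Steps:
$w{\left(X \right)} = - \frac{9}{2} + \frac{X}{2}$
$P{\left(B \right)} = \frac{- \frac{11}{2} + \frac{B}{2}}{B}$ ($P{\left(B \right)} = \frac{- \frac{9}{2} + \frac{B - 2}{2}}{B} = \frac{- \frac{9}{2} + \frac{-2 + B}{2}}{B} = \frac{- \frac{9}{2} + \left(-1 + \frac{B}{2}\right)}{B} = \frac{- \frac{11}{2} + \frac{B}{2}}{B}$)
$4920 + P{\left(-61 \right)} = 4920 + \frac{-11 - 61}{2 \left(-61\right)} = 4920 + \frac{1}{2} \left(- \frac{1}{61}\right) \left(-72\right) = 4920 + \frac{36}{61} = \frac{300156}{61}$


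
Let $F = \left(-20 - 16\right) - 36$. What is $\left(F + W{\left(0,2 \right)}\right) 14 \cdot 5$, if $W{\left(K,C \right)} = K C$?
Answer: $-5040$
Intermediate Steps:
$F = -72$ ($F = -36 - 36 = -72$)
$W{\left(K,C \right)} = C K$
$\left(F + W{\left(0,2 \right)}\right) 14 \cdot 5 = \left(-72 + 2 \cdot 0\right) 14 \cdot 5 = \left(-72 + 0\right) 70 = \left(-72\right) 70 = -5040$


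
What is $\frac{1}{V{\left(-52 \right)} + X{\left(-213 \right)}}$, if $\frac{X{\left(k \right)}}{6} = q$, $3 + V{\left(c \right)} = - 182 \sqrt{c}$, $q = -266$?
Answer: $\frac{i}{13 \left(- 123 i + 28 \sqrt{13}\right)} \approx -0.00037366 + 0.00030669 i$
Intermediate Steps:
$V{\left(c \right)} = -3 - 182 \sqrt{c}$
$X{\left(k \right)} = -1596$ ($X{\left(k \right)} = 6 \left(-266\right) = -1596$)
$\frac{1}{V{\left(-52 \right)} + X{\left(-213 \right)}} = \frac{1}{\left(-3 - 182 \sqrt{-52}\right) - 1596} = \frac{1}{\left(-3 - 182 \cdot 2 i \sqrt{13}\right) - 1596} = \frac{1}{\left(-3 - 364 i \sqrt{13}\right) - 1596} = \frac{1}{-1599 - 364 i \sqrt{13}}$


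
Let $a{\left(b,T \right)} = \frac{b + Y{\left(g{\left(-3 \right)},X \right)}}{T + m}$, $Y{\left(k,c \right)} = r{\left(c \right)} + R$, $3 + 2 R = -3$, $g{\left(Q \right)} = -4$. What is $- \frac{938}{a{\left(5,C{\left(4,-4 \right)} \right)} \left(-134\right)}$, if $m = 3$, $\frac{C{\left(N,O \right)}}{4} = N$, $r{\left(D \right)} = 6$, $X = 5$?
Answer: $\frac{133}{8} \approx 16.625$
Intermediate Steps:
$C{\left(N,O \right)} = 4 N$
$R = -3$ ($R = - \frac{3}{2} + \frac{1}{2} \left(-3\right) = - \frac{3}{2} - \frac{3}{2} = -3$)
$Y{\left(k,c \right)} = 3$ ($Y{\left(k,c \right)} = 6 - 3 = 3$)
$a{\left(b,T \right)} = \frac{3 + b}{3 + T}$ ($a{\left(b,T \right)} = \frac{b + 3}{T + 3} = \frac{3 + b}{3 + T}$)
$- \frac{938}{a{\left(5,C{\left(4,-4 \right)} \right)} \left(-134\right)} = - \frac{938}{\frac{3 + 5}{3 + 4 \cdot 4} \left(-134\right)} = - \frac{938}{\frac{1}{3 + 16} \cdot 8 \left(-134\right)} = - \frac{938}{\frac{1}{19} \cdot 8 \left(-134\right)} = - \frac{938}{\frac{8}{19} \left(-134\right)} = - \frac{938}{- \frac{1072}{19}} = \left(-938\right) \left(- \frac{19}{1072}\right) = \frac{133}{8}$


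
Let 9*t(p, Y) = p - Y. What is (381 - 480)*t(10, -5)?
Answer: -165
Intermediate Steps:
t(p, Y) = -Y/9 + p/9 (t(p, Y) = (p - Y)/9 = -Y/9 + p/9)
(381 - 480)*t(10, -5) = (381 - 480)*(-⅑*(-5) + (⅑)*10) = -99*(5/9 + 10/9) = -99*5/3 = -165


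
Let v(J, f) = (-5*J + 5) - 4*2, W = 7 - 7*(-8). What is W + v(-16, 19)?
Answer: 140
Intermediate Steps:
W = 63 (W = 7 + 56 = 63)
v(J, f) = -3 - 5*J (v(J, f) = (5 - 5*J) - 8 = -3 - 5*J)
W + v(-16, 19) = 63 + (-3 - 5*(-16)) = 63 + (-3 + 80) = 63 + 77 = 140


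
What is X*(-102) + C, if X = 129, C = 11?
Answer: -13147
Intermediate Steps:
X*(-102) + C = 129*(-102) + 11 = -13158 + 11 = -13147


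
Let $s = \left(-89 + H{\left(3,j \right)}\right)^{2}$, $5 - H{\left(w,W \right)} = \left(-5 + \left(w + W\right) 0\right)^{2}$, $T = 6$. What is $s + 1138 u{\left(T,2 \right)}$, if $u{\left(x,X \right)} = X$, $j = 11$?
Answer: $14157$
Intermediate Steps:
$H{\left(w,W \right)} = -20$ ($H{\left(w,W \right)} = 5 - \left(-5 + \left(w + W\right) 0\right)^{2} = 5 - \left(-5 + \left(W + w\right) 0\right)^{2} = 5 - \left(-5 + 0\right)^{2} = 5 - \left(-5\right)^{2} = 5 - 25 = -20$)
$s = 11881$ ($s = \left(-89 - 20\right)^{2} = \left(-109\right)^{2} = 11881$)
$s + 1138 u{\left(T,2 \right)} = 11881 + 1138 \cdot 2 = 11881 + 2276 = 14157$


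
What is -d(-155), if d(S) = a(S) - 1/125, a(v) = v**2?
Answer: -3003124/125 ≈ -24025.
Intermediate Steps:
d(S) = -1/125 + S**2 (d(S) = S**2 - 1/125 = -1/125 + S**2)
-d(-155) = -(-1/125 + (-155)**2) = -(-1/125 + 24025) = -1*3003124/125 = -3003124/125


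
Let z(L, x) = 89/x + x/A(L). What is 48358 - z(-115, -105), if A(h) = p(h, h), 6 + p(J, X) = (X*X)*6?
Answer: 44764819289/925680 ≈ 48359.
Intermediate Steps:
p(J, X) = -6 + 6*X² (p(J, X) = -6 + (X*X)*6 = -6 + X²*6 = -6 + 6*X²)
A(h) = -6 + 6*h²
z(L, x) = 89/x + x/(-6 + 6*L²)
48358 - z(-115, -105) = 48358 - (-534 + (-105)² + 534*(-115)²)/(6*(-105)*(-1 + (-115)²)) = 48358 - (-1)*(-534 + 11025 + 534*13225)/(6*105*(-1 + 13225)) = 48358 - (-1)*(-534 + 11025 + 7062150)/(6*105*13224) = 48358 - (-1)*7072641/(6*105*13224) = 48358 - 1*(-785849/925680) = 48358 + 785849/925680 = 44764819289/925680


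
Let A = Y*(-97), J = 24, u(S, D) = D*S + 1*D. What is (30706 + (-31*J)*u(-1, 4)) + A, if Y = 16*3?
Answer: 26050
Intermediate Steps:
Y = 48
u(S, D) = D + D*S (u(S, D) = D*S + D = D + D*S)
A = -4656 (A = 48*(-97) = -4656)
(30706 + (-31*J)*u(-1, 4)) + A = (30706 + (-31*24)*(4*(1 - 1))) - 4656 = (30706 - 2976*0) - 4656 = (30706 - 744*0) - 4656 = (30706 + 0) - 4656 = 30706 - 4656 = 26050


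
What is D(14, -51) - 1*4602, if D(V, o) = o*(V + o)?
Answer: -2715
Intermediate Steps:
D(14, -51) - 1*4602 = -51*(14 - 51) - 1*4602 = -51*(-37) - 4602 = 1887 - 4602 = -2715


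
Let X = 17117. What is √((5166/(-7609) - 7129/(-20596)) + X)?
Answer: √2144786512693976817/11193926 ≈ 130.83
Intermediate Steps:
√((5166/(-7609) - 7129/(-20596)) + X) = √((5166/(-7609) - 7129/(-20596)) + 17117) = √((5166*(-1/7609) - 7129*(-1/20596)) + 17117) = √((-738/1087 + 7129/20596) + 17117) = √(-7450625/22387852 + 17117) = √(383205412059/22387852) = √2144786512693976817/11193926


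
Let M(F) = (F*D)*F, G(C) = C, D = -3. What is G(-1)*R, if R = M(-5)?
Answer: 75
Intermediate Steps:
M(F) = -3*F² (M(F) = (F*(-3))*F = (-3*F)*F = -3*F²)
R = -75 (R = -3*(-5)² = -3*25 = -75)
G(-1)*R = -1*(-75) = 75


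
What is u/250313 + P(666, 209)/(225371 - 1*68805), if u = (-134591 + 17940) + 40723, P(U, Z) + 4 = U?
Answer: -5861018021/19595252579 ≈ -0.29910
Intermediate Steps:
P(U, Z) = -4 + U
u = -75928 (u = -116651 + 40723 = -75928)
u/250313 + P(666, 209)/(225371 - 1*68805) = -75928/250313 + (-4 + 666)/(225371 - 1*68805) = -75928*1/250313 + 662/(225371 - 68805) = -75928/250313 + 662/156566 = -75928/250313 + 662*(1/156566) = -75928/250313 + 331/78283 = -5861018021/19595252579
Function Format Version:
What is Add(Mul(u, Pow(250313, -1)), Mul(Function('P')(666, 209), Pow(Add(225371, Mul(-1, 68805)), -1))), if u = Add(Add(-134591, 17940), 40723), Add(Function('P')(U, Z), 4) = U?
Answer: Rational(-5861018021, 19595252579) ≈ -0.29910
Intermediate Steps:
Function('P')(U, Z) = Add(-4, U)
u = -75928 (u = Add(-116651, 40723) = -75928)
Add(Mul(u, Pow(250313, -1)), Mul(Function('P')(666, 209), Pow(Add(225371, Mul(-1, 68805)), -1))) = Add(Mul(-75928, Pow(250313, -1)), Mul(Add(-4, 666), Pow(Add(225371, Mul(-1, 68805)), -1))) = Add(Mul(-75928, Rational(1, 250313)), Mul(662, Pow(Add(225371, -68805), -1))) = Add(Rational(-75928, 250313), Mul(662, Pow(156566, -1))) = Add(Rational(-75928, 250313), Mul(662, Rational(1, 156566))) = Add(Rational(-75928, 250313), Rational(331, 78283)) = Rational(-5861018021, 19595252579)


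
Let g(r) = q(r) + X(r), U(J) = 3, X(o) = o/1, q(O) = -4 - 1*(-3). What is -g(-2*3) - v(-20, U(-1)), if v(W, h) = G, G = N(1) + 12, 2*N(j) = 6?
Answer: -8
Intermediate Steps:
q(O) = -1 (q(O) = -4 + 3 = -1)
X(o) = o (X(o) = o*1 = o)
N(j) = 3 (N(j) = (½)*6 = 3)
G = 15 (G = 3 + 12 = 15)
g(r) = -1 + r
v(W, h) = 15
-g(-2*3) - v(-20, U(-1)) = -(-1 - 2*3) - 1*15 = -(-1 - 6) - 15 = -1*(-7) - 15 = 7 - 15 = -8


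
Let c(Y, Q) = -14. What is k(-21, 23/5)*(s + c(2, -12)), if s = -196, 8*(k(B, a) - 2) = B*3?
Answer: 4935/4 ≈ 1233.8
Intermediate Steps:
k(B, a) = 2 + 3*B/8 (k(B, a) = 2 + (B*3)/8 = 2 + (3*B)/8 = 2 + 3*B/8)
k(-21, 23/5)*(s + c(2, -12)) = (2 + (3/8)*(-21))*(-196 - 14) = (2 - 63/8)*(-210) = -47/8*(-210) = 4935/4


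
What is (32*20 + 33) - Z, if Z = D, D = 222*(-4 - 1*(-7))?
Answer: 7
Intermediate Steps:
D = 666 (D = 222*(-4 + 7) = 222*3 = 666)
Z = 666
(32*20 + 33) - Z = (32*20 + 33) - 1*666 = (640 + 33) - 666 = 673 - 666 = 7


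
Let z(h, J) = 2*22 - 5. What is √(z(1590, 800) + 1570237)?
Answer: 2*√392569 ≈ 1253.1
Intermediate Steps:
z(h, J) = 39 (z(h, J) = 44 - 5 = 39)
√(z(1590, 800) + 1570237) = √(39 + 1570237) = √1570276 = 2*√392569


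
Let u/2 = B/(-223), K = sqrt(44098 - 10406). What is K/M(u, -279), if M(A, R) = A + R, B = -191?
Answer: -446*sqrt(8423)/61835 ≈ -0.66196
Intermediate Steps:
K = 2*sqrt(8423) (K = sqrt(33692) = 2*sqrt(8423) ≈ 183.55)
u = 382/223 (u = 2*(-191/(-223)) = 2*(-191*(-1/223)) = 2*(191/223) = 382/223 ≈ 1.7130)
K/M(u, -279) = (2*sqrt(8423))/(382/223 - 279) = (2*sqrt(8423))/(-61835/223) = (2*sqrt(8423))*(-223/61835) = -446*sqrt(8423)/61835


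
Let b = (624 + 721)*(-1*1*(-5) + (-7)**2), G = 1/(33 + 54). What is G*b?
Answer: 24210/29 ≈ 834.83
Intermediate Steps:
G = 1/87 ≈ 0.011494
b = 72630 (b = 1345*(-1*(-5) + 49) = 1345*(5 + 49) = 1345*54 = 72630)
G*b = (1/87)*72630 = 24210/29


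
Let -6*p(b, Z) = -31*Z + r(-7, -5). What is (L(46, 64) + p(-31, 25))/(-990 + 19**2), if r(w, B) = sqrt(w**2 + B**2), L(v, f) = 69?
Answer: -1189/3774 + sqrt(74)/3774 ≈ -0.31277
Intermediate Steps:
r(w, B) = sqrt(B**2 + w**2)
p(b, Z) = -sqrt(74)/6 + 31*Z/6 (p(b, Z) = -(-31*Z + sqrt((-5)**2 + (-7)**2))/6 = -(-31*Z + sqrt(25 + 49))/6 = -(-31*Z + sqrt(74))/6 = -(sqrt(74) - 31*Z)/6 = -sqrt(74)/6 + 31*Z/6)
(L(46, 64) + p(-31, 25))/(-990 + 19**2) = (69 + (-sqrt(74)/6 + (31/6)*25))/(-990 + 19**2) = (69 + (-sqrt(74)/6 + 775/6))/(-990 + 361) = (69 + (775/6 - sqrt(74)/6))/(-629) = (1189/6 - sqrt(74)/6)*(-1/629) = -1189/3774 + sqrt(74)/3774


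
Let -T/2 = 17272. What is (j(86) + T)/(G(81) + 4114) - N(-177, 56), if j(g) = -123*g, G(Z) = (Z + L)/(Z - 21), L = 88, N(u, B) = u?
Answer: 5859039/35287 ≈ 166.04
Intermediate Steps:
T = -34544 (T = -2*17272 = -34544)
G(Z) = (88 + Z)/(-21 + Z) (G(Z) = (Z + 88)/(Z - 21) = (88 + Z)/(-21 + Z))
(j(86) + T)/(G(81) + 4114) - N(-177, 56) = (-123*86 - 34544)/((88 + 81)/(-21 + 81) + 4114) - 1*(-177) = (-10578 - 34544)/(169/60 + 4114) + 177 = -45122/((1/60)*169 + 4114) + 177 = -45122/(169/60 + 4114) + 177 = -45122/247009/60 + 177 = -45122*60/247009 + 177 = -386760/35287 + 177 = 5859039/35287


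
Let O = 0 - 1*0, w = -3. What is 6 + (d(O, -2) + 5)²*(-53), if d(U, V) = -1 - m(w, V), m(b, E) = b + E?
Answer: -4287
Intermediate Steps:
m(b, E) = E + b
O = 0 (O = 0 + 0 = 0)
d(U, V) = 2 - V (d(U, V) = -1 - (V - 3) = -1 - (-3 + V) = -1 + (3 - V) = 2 - V)
6 + (d(O, -2) + 5)²*(-53) = 6 + ((2 - 1*(-2)) + 5)²*(-53) = 6 + ((2 + 2) + 5)²*(-53) = 6 + (4 + 5)²*(-53) = 6 + 9²*(-53) = 6 + 81*(-53) = 6 - 4293 = -4287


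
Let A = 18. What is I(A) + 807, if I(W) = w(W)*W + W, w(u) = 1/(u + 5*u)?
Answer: 4951/6 ≈ 825.17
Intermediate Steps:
w(u) = 1/(6*u)
I(W) = 1/6 + W (I(W) = (1/(6*W))*W + W = 1/6 + W)
I(A) + 807 = (1/6 + 18) + 807 = 109/6 + 807 = 4951/6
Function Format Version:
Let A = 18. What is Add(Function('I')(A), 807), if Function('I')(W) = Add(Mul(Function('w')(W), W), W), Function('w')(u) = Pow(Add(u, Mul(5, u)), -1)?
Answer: Rational(4951, 6) ≈ 825.17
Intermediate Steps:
Function('w')(u) = Mul(Rational(1, 6), Pow(u, -1)) (Function('w')(u) = Pow(Mul(6, u), -1) = Mul(Rational(1, 6), Pow(u, -1)))
Function('I')(W) = Add(Rational(1, 6), W) (Function('I')(W) = Add(Mul(Mul(Rational(1, 6), Pow(W, -1)), W), W) = Add(Rational(1, 6), W))
Add(Function('I')(A), 807) = Add(Add(Rational(1, 6), 18), 807) = Add(Rational(109, 6), 807) = Rational(4951, 6)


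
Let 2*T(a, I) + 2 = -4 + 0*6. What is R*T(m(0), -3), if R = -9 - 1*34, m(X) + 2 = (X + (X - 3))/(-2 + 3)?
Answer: 129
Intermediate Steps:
m(X) = -5 + 2*X (m(X) = -2 + (X + (X - 3))/(-2 + 3) = -2 + (X + (-3 + X))/1 = -2 + (-3 + 2*X)*1 = -2 + (-3 + 2*X) = -5 + 2*X)
T(a, I) = -3 (T(a, I) = -1 + (-4 + 0*6)/2 = -1 + (-4 + 0)/2 = -1 + (½)*(-4) = -1 - 2 = -3)
R = -43 (R = -9 - 34 = -43)
R*T(m(0), -3) = -43*(-3) = 129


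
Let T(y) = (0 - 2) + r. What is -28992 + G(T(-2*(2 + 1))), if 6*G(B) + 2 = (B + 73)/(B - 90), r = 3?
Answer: -2580330/89 ≈ -28992.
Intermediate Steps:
T(y) = 1 (T(y) = (0 - 2) + 3 = -2 + 3 = 1)
G(B) = -⅓ + (73 + B)/(6*(-90 + B)) (G(B) = -⅓ + ((B + 73)/(B - 90))/6 = -⅓ + ((73 + B)/(-90 + B))/6 = -⅓ + (73 + B)/(6*(-90 + B)))
-28992 + G(T(-2*(2 + 1))) = -28992 + (253 - 1*1)/(6*(-90 + 1)) = -28992 + (⅙)*(253 - 1)/(-89) = -28992 + (⅙)*(-1/89)*252 = -28992 - 42/89 = -2580330/89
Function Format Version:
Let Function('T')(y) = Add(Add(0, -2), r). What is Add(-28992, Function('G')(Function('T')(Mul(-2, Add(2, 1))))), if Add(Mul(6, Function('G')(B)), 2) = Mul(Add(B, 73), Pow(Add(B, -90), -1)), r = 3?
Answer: Rational(-2580330, 89) ≈ -28992.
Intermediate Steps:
Function('T')(y) = 1 (Function('T')(y) = Add(Add(0, -2), 3) = Add(-2, 3) = 1)
Function('G')(B) = Add(Rational(-1, 3), Mul(Rational(1, 6), Pow(Add(-90, B), -1), Add(73, B))) (Function('G')(B) = Add(Rational(-1, 3), Mul(Rational(1, 6), Mul(Add(B, 73), Pow(Add(B, -90), -1)))) = Add(Rational(-1, 3), Mul(Rational(1, 6), Mul(Add(73, B), Pow(Add(-90, B), -1)))) = Add(Rational(-1, 3), Mul(Rational(1, 6), Mul(Pow(Add(-90, B), -1), Add(73, B)))) = Add(Rational(-1, 3), Mul(Rational(1, 6), Pow(Add(-90, B), -1), Add(73, B))))
Add(-28992, Function('G')(Function('T')(Mul(-2, Add(2, 1))))) = Add(-28992, Mul(Rational(1, 6), Pow(Add(-90, 1), -1), Add(253, Mul(-1, 1)))) = Add(-28992, Mul(Rational(1, 6), Pow(-89, -1), Add(253, -1))) = Add(-28992, Mul(Rational(1, 6), Rational(-1, 89), 252)) = Add(-28992, Rational(-42, 89)) = Rational(-2580330, 89)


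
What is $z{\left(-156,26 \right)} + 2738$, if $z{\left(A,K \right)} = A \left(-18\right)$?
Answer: $5546$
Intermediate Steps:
$z{\left(A,K \right)} = - 18 A$
$z{\left(-156,26 \right)} + 2738 = \left(-18\right) \left(-156\right) + 2738 = 2808 + 2738 = 5546$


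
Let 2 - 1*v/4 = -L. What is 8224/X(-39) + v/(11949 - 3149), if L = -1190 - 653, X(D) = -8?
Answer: -2263441/2200 ≈ -1028.8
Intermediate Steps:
L = -1843
v = -7364 (v = 8 - (-4)*(-1843) = 8 - 4*1843 = 8 - 7372 = -7364)
8224/X(-39) + v/(11949 - 3149) = 8224/(-8) - 7364/(11949 - 3149) = 8224*(-⅛) - 7364/8800 = -1028 - 7364*1/8800 = -1028 - 1841/2200 = -2263441/2200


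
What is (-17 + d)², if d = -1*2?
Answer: 361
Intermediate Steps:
d = -2
(-17 + d)² = (-17 - 2)² = (-19)² = 361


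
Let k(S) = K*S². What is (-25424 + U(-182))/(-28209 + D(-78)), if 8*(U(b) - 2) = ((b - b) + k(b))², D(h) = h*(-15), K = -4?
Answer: -2194373330/27039 ≈ -81156.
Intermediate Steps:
D(h) = -15*h
k(S) = -4*S²
U(b) = 2 + 2*b⁴ (U(b) = 2 + ((b - b) - 4*b²)²/8 = 2 + (0 - 4*b²)²/8 = 2 + (-4*b²)²/8 = 2 + (16*b⁴)/8 = 2 + 2*b⁴)
(-25424 + U(-182))/(-28209 + D(-78)) = (-25424 + (2 + 2*(-182)⁴))/(-28209 - 15*(-78)) = (-25424 + (2 + 2*1097199376))/(-28209 + 1170) = (-25424 + (2 + 2194398752))/(-27039) = (-25424 + 2194398754)*(-1/27039) = 2194373330*(-1/27039) = -2194373330/27039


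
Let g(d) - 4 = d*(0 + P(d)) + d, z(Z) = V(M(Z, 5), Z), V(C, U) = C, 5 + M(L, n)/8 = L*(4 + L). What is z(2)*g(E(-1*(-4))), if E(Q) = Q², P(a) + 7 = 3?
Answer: -2464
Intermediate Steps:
P(a) = -4 (P(a) = -7 + 3 = -4)
M(L, n) = -40 + 8*L*(4 + L) (M(L, n) = -40 + 8*(L*(4 + L)) = -40 + 8*L*(4 + L))
z(Z) = -40 + 8*Z² + 32*Z
g(d) = 4 - 3*d (g(d) = 4 + (d*(0 - 4) + d) = 4 + (d*(-4) + d) = 4 + (-4*d + d) = 4 - 3*d)
z(2)*g(E(-1*(-4))) = (-40 + 8*2² + 32*2)*(4 - 3*(-1*(-4))²) = (-40 + 8*4 + 64)*(4 - 3*4²) = (-40 + 32 + 64)*(4 - 3*16) = 56*(4 - 48) = 56*(-44) = -2464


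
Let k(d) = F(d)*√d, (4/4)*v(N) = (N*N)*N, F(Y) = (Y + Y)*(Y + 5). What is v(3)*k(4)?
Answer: 3888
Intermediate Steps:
F(Y) = 2*Y*(5 + Y) (F(Y) = (2*Y)*(5 + Y) = 2*Y*(5 + Y))
v(N) = N³ (v(N) = (N*N)*N = N²*N = N³)
k(d) = 2*d^(3/2)*(5 + d) (k(d) = (2*d*(5 + d))*√d = 2*d^(3/2)*(5 + d))
v(3)*k(4) = 3³*(2*4^(3/2)*(5 + 4)) = 27*(2*8*9) = 27*144 = 3888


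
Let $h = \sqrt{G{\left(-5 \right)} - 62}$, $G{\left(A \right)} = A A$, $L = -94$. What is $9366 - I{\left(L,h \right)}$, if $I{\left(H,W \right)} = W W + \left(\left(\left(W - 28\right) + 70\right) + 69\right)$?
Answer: $9292 - i \sqrt{37} \approx 9292.0 - 6.0828 i$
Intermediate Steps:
$G{\left(A \right)} = A^{2}$
$h = i \sqrt{37}$ ($h = \sqrt{\left(-5\right)^{2} - 62} = \sqrt{25 - 62} = \sqrt{-37} = i \sqrt{37} \approx 6.0828 i$)
$I{\left(H,W \right)} = 111 + W + W^{2}$ ($I{\left(H,W \right)} = W^{2} + \left(\left(\left(W - 28\right) + 70\right) + 69\right) = W^{2} + \left(\left(\left(-28 + W\right) + 70\right) + 69\right) = W^{2} + \left(\left(42 + W\right) + 69\right) = W^{2} + \left(111 + W\right) = 111 + W + W^{2}$)
$9366 - I{\left(L,h \right)} = 9366 - \left(111 + i \sqrt{37} + \left(i \sqrt{37}\right)^{2}\right) = 9366 - \left(111 + i \sqrt{37} - 37\right) = 9366 - \left(74 + i \sqrt{37}\right) = 9292 - i \sqrt{37}$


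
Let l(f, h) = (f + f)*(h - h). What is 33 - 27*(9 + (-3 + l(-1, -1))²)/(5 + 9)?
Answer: -12/7 ≈ -1.7143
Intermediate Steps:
l(f, h) = 0 (l(f, h) = (2*f)*0 = 0)
33 - 27*(9 + (-3 + l(-1, -1))²)/(5 + 9) = 33 - 27*(9 + (-3 + 0)²)/(5 + 9) = 33 - 27*(9 + (-3)²)/14 = 33 - 27*(9 + 9)/14 = 33 - 486/14 = 33 - 27*9/7 = 33 - 243/7 = -12/7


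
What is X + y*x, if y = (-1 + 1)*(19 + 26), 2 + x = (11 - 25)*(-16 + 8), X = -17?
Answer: -17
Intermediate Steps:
x = 110 (x = -2 + (11 - 25)*(-16 + 8) = -2 - 14*(-8) = -2 + 112 = 110)
y = 0 (y = 0*45 = 0)
X + y*x = -17 + 0*110 = -17 + 0 = -17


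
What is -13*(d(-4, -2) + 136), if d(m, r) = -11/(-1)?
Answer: -1911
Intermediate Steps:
d(m, r) = 11 (d(m, r) = -11*(-1) = 11)
-13*(d(-4, -2) + 136) = -13*(11 + 136) = -13*147 = -1911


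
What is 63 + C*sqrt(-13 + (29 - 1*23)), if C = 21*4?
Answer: 63 + 84*I*sqrt(7) ≈ 63.0 + 222.24*I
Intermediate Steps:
C = 84
63 + C*sqrt(-13 + (29 - 1*23)) = 63 + 84*sqrt(-13 + (29 - 1*23)) = 63 + 84*sqrt(-13 + (29 - 23)) = 63 + 84*sqrt(-13 + 6) = 63 + 84*sqrt(-7) = 63 + 84*(I*sqrt(7)) = 63 + 84*I*sqrt(7)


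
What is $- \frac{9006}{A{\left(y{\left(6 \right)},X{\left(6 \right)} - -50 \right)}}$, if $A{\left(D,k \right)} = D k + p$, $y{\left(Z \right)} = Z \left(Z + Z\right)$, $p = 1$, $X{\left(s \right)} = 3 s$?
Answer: $- \frac{9006}{4897} \approx -1.8391$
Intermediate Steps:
$y{\left(Z \right)} = 2 Z^{2}$ ($y{\left(Z \right)} = Z 2 Z = 2 Z^{2}$)
$A{\left(D,k \right)} = 1 + D k$ ($A{\left(D,k \right)} = D k + 1 = 1 + D k$)
$- \frac{9006}{A{\left(y{\left(6 \right)},X{\left(6 \right)} - -50 \right)}} = - \frac{9006}{1 + 2 \cdot 6^{2} \left(3 \cdot 6 - -50\right)} = - \frac{9006}{1 + 2 \cdot 36 \left(18 + 50\right)} = - \frac{9006}{1 + 72 \cdot 68} = - \frac{9006}{1 + 4896} = - \frac{9006}{4897}$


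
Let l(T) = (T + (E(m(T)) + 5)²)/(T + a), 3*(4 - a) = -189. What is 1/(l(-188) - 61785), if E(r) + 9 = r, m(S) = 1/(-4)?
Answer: -1936/119613041 ≈ -1.6186e-5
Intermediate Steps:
m(S) = -¼
E(r) = -9 + r
a = 67 (a = 4 - ⅓*(-189) = 4 + 63 = 67)
l(T) = (289/16 + T)/(67 + T) (l(T) = (T + ((-9 - ¼) + 5)²)/(T + 67) = (T + (-37/4 + 5)²)/(67 + T) = (T + (-17/4)²)/(67 + T) = (T + 289/16)/(67 + T) = (289/16 + T)/(67 + T))
1/(l(-188) - 61785) = 1/((289/16 - 188)/(67 - 188) - 61785) = 1/(-2719/16/(-121) - 61785) = 1/(-1/121*(-2719/16) - 61785) = 1/(2719/1936 - 61785) = 1/(-119613041/1936) = -1936/119613041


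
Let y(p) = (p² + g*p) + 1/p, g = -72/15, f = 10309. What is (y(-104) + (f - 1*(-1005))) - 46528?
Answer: -12427381/520 ≈ -23899.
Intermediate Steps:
g = -24/5 (g = -72*1/15 = -24/5 ≈ -4.8000)
y(p) = 1/p + p² - 24*p/5 (y(p) = (p² - 24*p/5) + 1/p = 1/p + p² - 24*p/5)
(y(-104) + (f - 1*(-1005))) - 46528 = ((1/(-104) + (-104)² - 24/5*(-104)) + (10309 - 1*(-1005))) - 46528 = ((-1/104 + 10816 + 2496/5) + (10309 + 1005)) - 46528 = (5883899/520 + 11314) - 46528 = 11767179/520 - 46528 = -12427381/520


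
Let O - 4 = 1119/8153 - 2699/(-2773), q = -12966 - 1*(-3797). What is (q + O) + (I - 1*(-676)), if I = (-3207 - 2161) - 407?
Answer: -322459241082/22608269 ≈ -14263.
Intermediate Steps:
I = -5775 (I = -5368 - 407 = -5775)
q = -9169 (q = -12966 + 3797 = -9169)
O = 115541010/22608269 (O = 4 + (1119/8153 - 2699/(-2773)) = 4 + (1119*(1/8153) - 2699*(-1/2773)) = 4 + (1119/8153 + 2699/2773) = 4 + 25107934/22608269 = 115541010/22608269 ≈ 5.1106)
(q + O) + (I - 1*(-676)) = (-9169 + 115541010/22608269) + (-5775 - 1*(-676)) = -207179677451/22608269 + (-5775 + 676) = -207179677451/22608269 - 5099 = -322459241082/22608269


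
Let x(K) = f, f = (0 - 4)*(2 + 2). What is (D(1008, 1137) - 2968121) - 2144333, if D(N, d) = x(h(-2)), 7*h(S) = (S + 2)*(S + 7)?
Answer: -5112470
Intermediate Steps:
h(S) = (2 + S)*(7 + S)/7 (h(S) = ((S + 2)*(S + 7))/7 = ((2 + S)*(7 + S))/7 = (2 + S)*(7 + S)/7)
f = -16 (f = -4*4 = -16)
x(K) = -16
D(N, d) = -16
(D(1008, 1137) - 2968121) - 2144333 = (-16 - 2968121) - 2144333 = -2968137 - 2144333 = -5112470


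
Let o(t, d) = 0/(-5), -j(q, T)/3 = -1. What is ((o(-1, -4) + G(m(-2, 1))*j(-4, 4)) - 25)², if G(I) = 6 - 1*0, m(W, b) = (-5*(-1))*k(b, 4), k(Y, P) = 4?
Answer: 49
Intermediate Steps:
j(q, T) = 3 (j(q, T) = -3*(-1) = 3)
m(W, b) = 20 (m(W, b) = -5*(-1)*4 = 5*4 = 20)
G(I) = 6 (G(I) = 6 + 0 = 6)
o(t, d) = 0 (o(t, d) = 0*(-⅕) = 0)
((o(-1, -4) + G(m(-2, 1))*j(-4, 4)) - 25)² = ((0 + 6*3) - 25)² = ((0 + 18) - 25)² = (18 - 25)² = (-7)² = 49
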